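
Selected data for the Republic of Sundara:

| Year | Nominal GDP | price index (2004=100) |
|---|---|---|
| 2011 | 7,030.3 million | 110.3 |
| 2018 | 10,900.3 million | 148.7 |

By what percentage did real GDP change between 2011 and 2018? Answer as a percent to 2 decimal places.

Deflate each year: 2011 → 7030.3/1.103 = 6373.80; 2018 → 10900.3/1.487 = 7330.40.
So real GDP changed by 7330.40/6373.80 − 1 = 0.1501, i.e. 15.01%.

15.01%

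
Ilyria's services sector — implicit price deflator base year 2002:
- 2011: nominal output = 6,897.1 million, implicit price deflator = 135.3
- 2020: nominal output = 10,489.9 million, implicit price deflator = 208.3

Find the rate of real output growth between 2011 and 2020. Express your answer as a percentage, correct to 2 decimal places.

Real output 2011 = 6897.1 / 1.353 = 5097.63.
Real output 2020 = 10489.9 / 2.083 = 5035.96.
Real growth = 5035.96 / 5097.63 − 1 = -0.0121.

-1.21%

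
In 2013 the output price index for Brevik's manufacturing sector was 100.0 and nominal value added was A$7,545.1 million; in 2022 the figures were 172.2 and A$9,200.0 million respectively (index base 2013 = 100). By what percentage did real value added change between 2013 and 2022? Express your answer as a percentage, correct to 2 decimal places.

Real value added 2013 = 7545.1 / 1.000 = 7545.10.
Real value added 2022 = 9200.0 / 1.722 = 5342.62.
Real growth = 5342.62 / 7545.10 − 1 = -0.2919.

-29.19%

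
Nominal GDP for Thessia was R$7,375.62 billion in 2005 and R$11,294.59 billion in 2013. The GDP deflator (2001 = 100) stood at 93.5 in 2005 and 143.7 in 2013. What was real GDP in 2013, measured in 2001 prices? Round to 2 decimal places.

R$7,859.84 billion

Real GDP = Nominal / (GDP deflator/100) = 11294.59 / 1.437 = 7859.84.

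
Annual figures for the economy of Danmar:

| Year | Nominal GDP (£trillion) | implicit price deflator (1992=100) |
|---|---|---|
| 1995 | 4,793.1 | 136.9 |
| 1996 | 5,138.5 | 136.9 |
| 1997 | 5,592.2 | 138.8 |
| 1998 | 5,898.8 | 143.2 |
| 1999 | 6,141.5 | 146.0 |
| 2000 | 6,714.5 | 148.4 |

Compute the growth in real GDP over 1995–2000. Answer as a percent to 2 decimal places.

29.23%

Real GDP 1995 = 4793.1/1.369 = 3501.17.
Real GDP 2000 = 6714.5/1.484 = 4524.60.
Change = 4524.60/3501.17 − 1 = 0.2923.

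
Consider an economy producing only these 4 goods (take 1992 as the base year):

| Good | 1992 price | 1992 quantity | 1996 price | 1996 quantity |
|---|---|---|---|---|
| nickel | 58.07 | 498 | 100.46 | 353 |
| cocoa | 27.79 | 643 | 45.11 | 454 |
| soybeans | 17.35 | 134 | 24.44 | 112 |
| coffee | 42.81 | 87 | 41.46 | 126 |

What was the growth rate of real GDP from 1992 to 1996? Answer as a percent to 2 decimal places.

Real GDP 1992 = Nominal GDP 1992 = 58.07·498 + 27.79·643 + 17.35·134 + 42.81·87 = 52837.20.
Real GDP 1996 (at 1992 prices) = 58.07·353 + 27.79·454 + 17.35·112 + 42.81·126 = 40452.63.
Real growth = 40452.63/52837.20 − 1 = -0.2344.

-23.44%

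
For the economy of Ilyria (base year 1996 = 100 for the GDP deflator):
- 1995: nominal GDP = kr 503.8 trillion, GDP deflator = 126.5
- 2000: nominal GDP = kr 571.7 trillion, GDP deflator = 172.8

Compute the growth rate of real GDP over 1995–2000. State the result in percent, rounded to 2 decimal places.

-16.93%

Real GDP 1995 = 503.8 / 1.265 = 398.26.
Real GDP 2000 = 571.7 / 1.728 = 330.84.
Real growth = 330.84 / 398.26 − 1 = -0.1693.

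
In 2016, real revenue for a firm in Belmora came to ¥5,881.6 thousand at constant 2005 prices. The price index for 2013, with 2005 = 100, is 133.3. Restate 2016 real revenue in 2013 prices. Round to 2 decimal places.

¥7,840.17 thousand

Real revenue in 2013 prices = Real revenue in 2005 prices × (P_2013/P_2005) = 5881.6 × 1.333 = 7840.17.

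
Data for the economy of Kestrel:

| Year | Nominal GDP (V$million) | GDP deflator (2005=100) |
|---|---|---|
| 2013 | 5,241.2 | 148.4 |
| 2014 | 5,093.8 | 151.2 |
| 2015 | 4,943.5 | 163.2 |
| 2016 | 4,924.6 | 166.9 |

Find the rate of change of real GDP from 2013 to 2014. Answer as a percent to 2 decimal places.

-4.61%

Real GDP 2013 = 5241.2/1.484 = 3531.81.
Real GDP 2014 = 5093.8/1.512 = 3368.92.
Change = 3368.92/3531.81 − 1 = -0.0461.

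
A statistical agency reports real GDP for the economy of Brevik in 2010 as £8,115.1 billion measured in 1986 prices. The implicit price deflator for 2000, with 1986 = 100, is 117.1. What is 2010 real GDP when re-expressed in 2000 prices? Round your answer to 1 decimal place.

Real GDP in 2000 prices = Real GDP in 1986 prices × (P_2000/P_1986) = 8115.1 × 1.171 = 9502.78.

£9,502.8 billion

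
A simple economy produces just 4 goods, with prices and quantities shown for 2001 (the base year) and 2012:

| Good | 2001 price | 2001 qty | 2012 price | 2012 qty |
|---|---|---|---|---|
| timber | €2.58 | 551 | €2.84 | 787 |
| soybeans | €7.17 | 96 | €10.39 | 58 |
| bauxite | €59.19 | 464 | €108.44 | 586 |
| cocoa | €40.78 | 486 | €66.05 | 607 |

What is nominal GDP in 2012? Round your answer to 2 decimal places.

€106475.89

Nominal GDP 2012 = Σ (p_2012 × q_2012) = 2.84·787 + 10.39·58 + 108.44·586 + 66.05·607 = 106475.89.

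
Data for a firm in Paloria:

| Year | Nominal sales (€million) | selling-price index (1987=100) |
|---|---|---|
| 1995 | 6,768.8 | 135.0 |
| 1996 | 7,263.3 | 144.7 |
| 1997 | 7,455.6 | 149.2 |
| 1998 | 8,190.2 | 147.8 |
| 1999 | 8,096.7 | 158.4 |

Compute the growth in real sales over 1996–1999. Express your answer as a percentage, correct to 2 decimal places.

Real sales 1996 = 7263.3/1.447 = 5019.56.
Real sales 1999 = 8096.7/1.584 = 5111.55.
Change = 5111.55/5019.56 − 1 = 0.0183.

1.83%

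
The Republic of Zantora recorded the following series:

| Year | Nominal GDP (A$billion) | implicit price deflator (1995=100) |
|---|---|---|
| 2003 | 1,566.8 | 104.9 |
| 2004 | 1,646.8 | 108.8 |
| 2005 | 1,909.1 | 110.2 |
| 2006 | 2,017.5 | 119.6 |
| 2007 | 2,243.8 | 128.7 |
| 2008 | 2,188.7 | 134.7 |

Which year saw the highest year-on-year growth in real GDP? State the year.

2004: real = 1646.8/1.088 = 1513.60; growth vs 2003 (1493.61) = 1.34%.
2005: real = 1909.1/1.102 = 1732.40; growth vs 2004 (1513.60) = 14.46%.
2006: real = 2017.5/1.196 = 1686.87; growth vs 2005 (1732.40) = -2.63%.
2007: real = 2243.8/1.287 = 1743.43; growth vs 2006 (1686.87) = 3.35%.
2008: real = 2188.7/1.347 = 1624.87; growth vs 2007 (1743.43) = -6.80%.

2005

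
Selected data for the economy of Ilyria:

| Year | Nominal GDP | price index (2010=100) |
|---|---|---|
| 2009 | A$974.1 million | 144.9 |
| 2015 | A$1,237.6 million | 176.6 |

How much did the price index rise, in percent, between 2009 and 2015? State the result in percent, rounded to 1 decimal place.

21.9%

Price-level change = 176.6 / 144.9 − 1 = 0.2188.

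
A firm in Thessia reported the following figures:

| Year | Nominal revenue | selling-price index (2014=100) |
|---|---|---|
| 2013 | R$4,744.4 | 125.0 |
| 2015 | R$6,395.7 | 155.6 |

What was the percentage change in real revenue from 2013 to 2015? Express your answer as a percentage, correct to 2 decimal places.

8.29%

Deflate each year: 2013 → 4744.4/1.250 = 3795.52; 2015 → 6395.7/1.556 = 4110.35.
So real revenue changed by 4110.35/3795.52 − 1 = 0.0829, i.e. 8.29%.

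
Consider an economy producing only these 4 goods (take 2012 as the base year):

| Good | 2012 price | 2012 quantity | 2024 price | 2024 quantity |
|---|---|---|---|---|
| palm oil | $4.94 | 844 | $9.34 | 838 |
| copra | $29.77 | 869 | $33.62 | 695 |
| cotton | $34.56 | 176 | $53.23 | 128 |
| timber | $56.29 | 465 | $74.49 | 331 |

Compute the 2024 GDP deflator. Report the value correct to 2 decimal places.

Nominal GDP 2024 = 9.34·838 + 33.62·695 + 53.23·128 + 74.49·331 = 62662.45.
Real GDP 2024 (at 2012 prices) = 4.94·838 + 29.77·695 + 34.56·128 + 56.29·331 = 47885.54.
Deflator = Nominal/Real × 100 = 62662.45/47885.54 × 100 = 130.859.

130.86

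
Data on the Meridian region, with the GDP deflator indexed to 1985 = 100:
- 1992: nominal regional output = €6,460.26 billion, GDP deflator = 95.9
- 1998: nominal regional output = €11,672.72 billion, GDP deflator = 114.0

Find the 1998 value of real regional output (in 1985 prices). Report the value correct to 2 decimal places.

€10,239.23 billion

Real regional output = Nominal / (GDP deflator/100) = 11672.72 / 1.140 = 10239.23.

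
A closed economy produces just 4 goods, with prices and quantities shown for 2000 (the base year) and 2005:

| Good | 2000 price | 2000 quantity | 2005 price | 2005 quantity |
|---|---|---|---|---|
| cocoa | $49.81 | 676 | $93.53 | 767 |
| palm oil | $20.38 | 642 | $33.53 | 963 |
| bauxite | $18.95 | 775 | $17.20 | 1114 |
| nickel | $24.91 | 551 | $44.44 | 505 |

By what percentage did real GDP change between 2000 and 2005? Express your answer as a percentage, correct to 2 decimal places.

Real GDP 2000 = Nominal GDP 2000 = 49.81·676 + 20.38·642 + 18.95·775 + 24.91·551 = 75167.18.
Real GDP 2005 (at 2000 prices) = 49.81·767 + 20.38·963 + 18.95·1114 + 24.91·505 = 91520.06.
Real growth = 91520.06/75167.18 − 1 = 0.2176.

21.76%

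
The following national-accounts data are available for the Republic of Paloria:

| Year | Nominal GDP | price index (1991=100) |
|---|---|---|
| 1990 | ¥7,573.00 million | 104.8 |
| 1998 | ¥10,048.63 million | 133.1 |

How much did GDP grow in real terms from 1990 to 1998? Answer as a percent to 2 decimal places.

4.48%

Deflate each year: 1990 → 7573.00/1.048 = 7226.15; 1998 → 10048.63/1.331 = 7549.68.
So real GDP changed by 7549.68/7226.15 − 1 = 0.0448, i.e. 4.48%.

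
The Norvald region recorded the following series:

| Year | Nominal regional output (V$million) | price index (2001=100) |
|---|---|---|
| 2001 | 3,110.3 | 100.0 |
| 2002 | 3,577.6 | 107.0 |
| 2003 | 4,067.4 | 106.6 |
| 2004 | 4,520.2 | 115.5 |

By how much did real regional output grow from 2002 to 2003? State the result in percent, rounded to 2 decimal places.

14.12%

Real regional output 2002 = 3577.6/1.070 = 3343.55.
Real regional output 2003 = 4067.4/1.066 = 3815.57.
Change = 3815.57/3343.55 − 1 = 0.1412.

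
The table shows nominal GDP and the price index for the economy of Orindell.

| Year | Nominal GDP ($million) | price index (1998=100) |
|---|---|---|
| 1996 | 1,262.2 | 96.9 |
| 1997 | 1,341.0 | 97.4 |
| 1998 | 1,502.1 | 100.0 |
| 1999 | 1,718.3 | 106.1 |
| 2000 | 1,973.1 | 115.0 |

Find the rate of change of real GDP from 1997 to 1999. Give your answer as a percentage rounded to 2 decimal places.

Real GDP 1997 = 1341.0/0.974 = 1376.80.
Real GDP 1999 = 1718.3/1.061 = 1619.51.
Change = 1619.51/1376.80 − 1 = 0.1763.

17.63%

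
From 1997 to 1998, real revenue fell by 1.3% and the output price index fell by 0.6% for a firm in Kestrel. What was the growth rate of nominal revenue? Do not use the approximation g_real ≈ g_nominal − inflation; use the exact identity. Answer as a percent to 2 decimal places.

(1 + g_nom) = (1 + g_real)(1 + π) = 0.9870 × 0.9940 = 0.98108.

-1.89%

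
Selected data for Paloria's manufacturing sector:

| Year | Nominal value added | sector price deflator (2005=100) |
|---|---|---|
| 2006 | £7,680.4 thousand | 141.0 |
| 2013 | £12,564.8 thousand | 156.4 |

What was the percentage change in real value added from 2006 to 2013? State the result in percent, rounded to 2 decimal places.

Real value added 2006 = 7680.4 / 1.410 = 5447.09.
Real value added 2013 = 12564.8 / 1.564 = 8033.76.
Real growth = 8033.76 / 5447.09 − 1 = 0.4749.

47.49%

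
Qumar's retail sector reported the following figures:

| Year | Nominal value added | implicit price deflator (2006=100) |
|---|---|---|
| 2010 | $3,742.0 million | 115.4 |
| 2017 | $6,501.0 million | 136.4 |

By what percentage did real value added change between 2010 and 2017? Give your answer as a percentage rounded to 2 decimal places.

Real value added 2010 = 3742.0 / 1.154 = 3242.63.
Real value added 2017 = 6501.0 / 1.364 = 4766.13.
Real growth = 4766.13 / 3242.63 − 1 = 0.4698.

46.98%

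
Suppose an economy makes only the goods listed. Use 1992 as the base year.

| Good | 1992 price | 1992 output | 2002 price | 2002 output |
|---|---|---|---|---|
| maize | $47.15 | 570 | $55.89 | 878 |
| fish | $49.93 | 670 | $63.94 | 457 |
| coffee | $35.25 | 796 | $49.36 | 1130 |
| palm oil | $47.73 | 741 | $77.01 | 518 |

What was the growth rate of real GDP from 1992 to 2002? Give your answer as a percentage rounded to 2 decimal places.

Real GDP 1992 = Nominal GDP 1992 = 47.15·570 + 49.93·670 + 35.25·796 + 47.73·741 = 123755.53.
Real GDP 2002 (at 1992 prices) = 47.15·878 + 49.93·457 + 35.25·1130 + 47.73·518 = 128772.35.
Real growth = 128772.35/123755.53 − 1 = 0.0405.

4.05%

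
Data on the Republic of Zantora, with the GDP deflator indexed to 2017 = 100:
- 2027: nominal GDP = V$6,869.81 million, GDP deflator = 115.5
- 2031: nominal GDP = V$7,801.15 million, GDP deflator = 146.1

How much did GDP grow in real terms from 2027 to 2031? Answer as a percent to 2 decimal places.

-10.23%

Deflate each year: 2027 → 6869.81/1.155 = 5947.89; 2031 → 7801.15/1.461 = 5339.60.
So real GDP changed by 5339.60/5947.89 − 1 = -0.1023, i.e. -10.23%.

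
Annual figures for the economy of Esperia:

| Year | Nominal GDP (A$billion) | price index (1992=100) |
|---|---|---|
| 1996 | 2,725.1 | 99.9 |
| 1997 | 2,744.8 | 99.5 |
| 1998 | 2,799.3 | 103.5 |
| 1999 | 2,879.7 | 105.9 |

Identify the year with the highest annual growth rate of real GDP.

1997

1997: real = 2744.8/0.995 = 2758.59; growth vs 1996 (2727.83) = 1.13%.
1998: real = 2799.3/1.035 = 2704.64; growth vs 1997 (2758.59) = -1.96%.
1999: real = 2879.7/1.059 = 2719.26; growth vs 1998 (2704.64) = 0.54%.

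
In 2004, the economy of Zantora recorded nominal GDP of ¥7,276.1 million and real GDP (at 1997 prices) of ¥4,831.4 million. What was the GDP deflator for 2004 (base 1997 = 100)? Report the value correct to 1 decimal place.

150.6

GDP deflator = (Nominal / Real) × 100 = 7276.1 / 4831.4 × 100 = 150.60.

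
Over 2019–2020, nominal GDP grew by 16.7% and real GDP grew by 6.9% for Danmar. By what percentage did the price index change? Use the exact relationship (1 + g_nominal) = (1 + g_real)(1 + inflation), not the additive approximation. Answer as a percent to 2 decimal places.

(1 + g_nom) = (1 + g_real)(1 + π), so π = 1.1670 / 1.0690 − 1 = 0.09167.

9.17%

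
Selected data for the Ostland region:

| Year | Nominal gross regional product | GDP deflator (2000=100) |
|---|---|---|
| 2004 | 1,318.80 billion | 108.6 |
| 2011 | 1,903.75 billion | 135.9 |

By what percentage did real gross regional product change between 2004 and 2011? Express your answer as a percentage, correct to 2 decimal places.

15.36%

Deflate each year: 2004 → 1318.80/1.086 = 1214.36; 2011 → 1903.75/1.359 = 1400.85.
So real gross regional product changed by 1400.85/1214.36 − 1 = 0.1536, i.e. 15.36%.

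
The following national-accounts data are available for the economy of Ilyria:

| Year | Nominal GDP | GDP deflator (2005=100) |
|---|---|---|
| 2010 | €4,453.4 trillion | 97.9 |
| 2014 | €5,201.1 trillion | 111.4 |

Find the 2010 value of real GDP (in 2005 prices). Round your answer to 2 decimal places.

€4,548.93 trillion

Real GDP = Nominal / (GDP deflator/100) = 4453.4 / 0.979 = 4548.93.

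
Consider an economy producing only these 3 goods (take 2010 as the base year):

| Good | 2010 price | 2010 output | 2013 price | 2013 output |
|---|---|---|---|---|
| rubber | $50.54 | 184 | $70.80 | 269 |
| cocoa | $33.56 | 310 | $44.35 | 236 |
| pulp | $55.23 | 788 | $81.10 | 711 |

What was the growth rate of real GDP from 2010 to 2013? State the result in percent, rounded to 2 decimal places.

Real GDP 2010 = Nominal GDP 2010 = 50.54·184 + 33.56·310 + 55.23·788 = 63224.20.
Real GDP 2013 (at 2010 prices) = 50.54·269 + 33.56·236 + 55.23·711 = 60783.95.
Real growth = 60783.95/63224.20 − 1 = -0.0386.

-3.86%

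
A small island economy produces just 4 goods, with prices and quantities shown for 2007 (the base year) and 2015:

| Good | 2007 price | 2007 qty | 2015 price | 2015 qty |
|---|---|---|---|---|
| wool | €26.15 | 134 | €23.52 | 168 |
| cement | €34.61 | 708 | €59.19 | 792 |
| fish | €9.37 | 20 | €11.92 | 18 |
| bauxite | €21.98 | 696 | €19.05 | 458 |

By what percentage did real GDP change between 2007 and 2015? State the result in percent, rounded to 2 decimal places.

Real GDP 2007 = Nominal GDP 2007 = 26.15·134 + 34.61·708 + 9.37·20 + 21.98·696 = 43493.46.
Real GDP 2015 (at 2007 prices) = 26.15·168 + 34.61·792 + 9.37·18 + 21.98·458 = 42039.82.
Real growth = 42039.82/43493.46 − 1 = -0.0334.

-3.34%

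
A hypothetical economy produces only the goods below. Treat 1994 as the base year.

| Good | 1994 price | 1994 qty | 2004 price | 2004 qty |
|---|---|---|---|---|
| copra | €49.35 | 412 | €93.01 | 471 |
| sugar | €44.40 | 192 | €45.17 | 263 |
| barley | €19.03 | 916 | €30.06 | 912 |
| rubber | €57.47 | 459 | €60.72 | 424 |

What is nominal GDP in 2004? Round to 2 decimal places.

€108847.42

Nominal GDP 2004 = Σ (p_2004 × q_2004) = 93.01·471 + 45.17·263 + 30.06·912 + 60.72·424 = 108847.42.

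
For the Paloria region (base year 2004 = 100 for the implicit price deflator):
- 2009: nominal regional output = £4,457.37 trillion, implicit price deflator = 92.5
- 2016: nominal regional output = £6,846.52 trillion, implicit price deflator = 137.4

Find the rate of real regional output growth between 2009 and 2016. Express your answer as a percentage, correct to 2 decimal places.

3.41%

Real regional output 2009 = 4457.37 / 0.925 = 4818.78.
Real regional output 2016 = 6846.52 / 1.374 = 4982.91.
Real growth = 4982.91 / 4818.78 − 1 = 0.0341.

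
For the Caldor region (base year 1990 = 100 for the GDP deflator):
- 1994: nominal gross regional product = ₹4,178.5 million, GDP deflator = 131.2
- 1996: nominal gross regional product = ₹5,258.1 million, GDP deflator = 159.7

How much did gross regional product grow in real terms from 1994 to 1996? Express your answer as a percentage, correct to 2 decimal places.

3.38%

Real gross regional product 1994 = 4178.5 / 1.312 = 3184.83.
Real gross regional product 1996 = 5258.1 / 1.597 = 3292.49.
Real growth = 3292.49 / 3184.83 − 1 = 0.0338.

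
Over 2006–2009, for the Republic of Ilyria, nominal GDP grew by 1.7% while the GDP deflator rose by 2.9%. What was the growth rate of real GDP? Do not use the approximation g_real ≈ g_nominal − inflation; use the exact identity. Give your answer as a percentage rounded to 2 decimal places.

-1.17%

(1 + g_nom) = (1 + g_real)(1 + π), so g_real = 1.0170 / 1.0290 − 1 = -0.01166.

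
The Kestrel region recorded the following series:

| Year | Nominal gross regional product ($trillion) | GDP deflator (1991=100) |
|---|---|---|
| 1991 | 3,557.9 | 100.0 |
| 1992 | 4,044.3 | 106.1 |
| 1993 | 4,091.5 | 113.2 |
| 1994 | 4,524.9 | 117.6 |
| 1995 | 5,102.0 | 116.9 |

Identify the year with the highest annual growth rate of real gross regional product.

1992: real = 4044.3/1.061 = 3811.78; growth vs 1991 (3557.90) = 7.14%.
1993: real = 4091.5/1.132 = 3614.40; growth vs 1992 (3811.78) = -5.18%.
1994: real = 4524.9/1.176 = 3847.70; growth vs 1993 (3614.40) = 6.45%.
1995: real = 5102.0/1.169 = 4364.41; growth vs 1994 (3847.70) = 13.43%.

1995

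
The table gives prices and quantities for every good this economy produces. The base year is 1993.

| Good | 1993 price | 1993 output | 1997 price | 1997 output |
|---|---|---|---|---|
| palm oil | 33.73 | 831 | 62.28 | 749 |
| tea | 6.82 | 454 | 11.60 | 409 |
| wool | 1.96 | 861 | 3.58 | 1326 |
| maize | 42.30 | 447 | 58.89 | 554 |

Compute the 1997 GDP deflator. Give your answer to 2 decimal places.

Nominal GDP 1997 = 62.28·749 + 11.60·409 + 3.58·1326 + 58.89·554 = 88764.26.
Real GDP 1997 (at 1993 prices) = 33.73·749 + 6.82·409 + 1.96·1326 + 42.30·554 = 54086.31.
Deflator = Nominal/Real × 100 = 88764.26/54086.31 × 100 = 164.116.

164.12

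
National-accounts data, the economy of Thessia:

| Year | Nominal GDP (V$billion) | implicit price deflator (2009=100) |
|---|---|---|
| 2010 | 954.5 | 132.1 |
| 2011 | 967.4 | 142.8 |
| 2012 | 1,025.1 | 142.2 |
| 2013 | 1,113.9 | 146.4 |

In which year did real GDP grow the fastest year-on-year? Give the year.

2011: real = 967.4/1.428 = 677.45; growth vs 2010 (722.56) = -6.24%.
2012: real = 1025.1/1.422 = 720.89; growth vs 2011 (677.45) = 6.41%.
2013: real = 1113.9/1.464 = 760.86; growth vs 2012 (720.89) = 5.54%.

2012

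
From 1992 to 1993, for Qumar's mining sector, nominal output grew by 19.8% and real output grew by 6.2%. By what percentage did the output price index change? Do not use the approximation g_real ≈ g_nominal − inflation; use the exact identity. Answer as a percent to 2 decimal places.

(1 + g_nom) = (1 + g_real)(1 + π), so π = 1.1980 / 1.0620 − 1 = 0.12806.

12.81%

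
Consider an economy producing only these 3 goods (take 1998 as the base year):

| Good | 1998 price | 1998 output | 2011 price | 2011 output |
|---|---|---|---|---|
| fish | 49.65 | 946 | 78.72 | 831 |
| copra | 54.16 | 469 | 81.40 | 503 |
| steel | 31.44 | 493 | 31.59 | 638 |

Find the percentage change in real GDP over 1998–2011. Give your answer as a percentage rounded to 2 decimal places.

Real GDP 1998 = Nominal GDP 1998 = 49.65·946 + 54.16·469 + 31.44·493 = 87869.86.
Real GDP 2011 (at 1998 prices) = 49.65·831 + 54.16·503 + 31.44·638 = 88560.35.
Real growth = 88560.35/87869.86 − 1 = 0.0079.

0.79%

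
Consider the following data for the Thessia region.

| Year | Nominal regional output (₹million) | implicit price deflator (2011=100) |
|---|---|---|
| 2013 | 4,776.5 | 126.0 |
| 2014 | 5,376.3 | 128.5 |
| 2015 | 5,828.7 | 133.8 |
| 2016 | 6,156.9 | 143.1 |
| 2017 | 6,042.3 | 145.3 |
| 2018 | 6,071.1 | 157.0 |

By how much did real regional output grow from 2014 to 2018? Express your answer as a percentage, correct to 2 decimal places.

Real regional output 2014 = 5376.3/1.285 = 4183.89.
Real regional output 2018 = 6071.1/1.570 = 3866.94.
Change = 3866.94/4183.89 − 1 = -0.0758.

-7.58%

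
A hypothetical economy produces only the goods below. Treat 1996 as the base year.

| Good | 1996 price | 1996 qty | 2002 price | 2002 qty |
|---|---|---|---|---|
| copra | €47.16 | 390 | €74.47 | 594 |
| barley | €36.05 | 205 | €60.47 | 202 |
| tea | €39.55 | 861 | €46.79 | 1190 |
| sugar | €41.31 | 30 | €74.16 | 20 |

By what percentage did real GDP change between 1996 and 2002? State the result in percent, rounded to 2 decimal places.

36.20%

Real GDP 1996 = Nominal GDP 1996 = 47.16·390 + 36.05·205 + 39.55·861 + 41.31·30 = 61074.50.
Real GDP 2002 (at 1996 prices) = 47.16·594 + 36.05·202 + 39.55·1190 + 41.31·20 = 83185.84.
Real growth = 83185.84/61074.50 − 1 = 0.3620.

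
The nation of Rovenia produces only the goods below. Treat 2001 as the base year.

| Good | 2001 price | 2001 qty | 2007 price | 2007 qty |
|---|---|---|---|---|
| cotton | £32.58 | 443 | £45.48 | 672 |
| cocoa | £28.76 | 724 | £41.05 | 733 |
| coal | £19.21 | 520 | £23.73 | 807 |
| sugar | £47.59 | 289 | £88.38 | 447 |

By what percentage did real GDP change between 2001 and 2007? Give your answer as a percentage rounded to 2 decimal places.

35.17%

Real GDP 2001 = Nominal GDP 2001 = 32.58·443 + 28.76·724 + 19.21·520 + 47.59·289 = 58997.89.
Real GDP 2007 (at 2001 prices) = 32.58·672 + 28.76·733 + 19.21·807 + 47.59·447 = 79750.04.
Real growth = 79750.04/58997.89 − 1 = 0.3517.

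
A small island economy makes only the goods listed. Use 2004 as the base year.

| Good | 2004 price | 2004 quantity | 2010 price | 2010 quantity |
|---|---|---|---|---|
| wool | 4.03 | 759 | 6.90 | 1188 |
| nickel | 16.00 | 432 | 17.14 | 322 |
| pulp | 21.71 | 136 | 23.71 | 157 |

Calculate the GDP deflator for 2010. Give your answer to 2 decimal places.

Nominal GDP 2010 = 6.90·1188 + 17.14·322 + 23.71·157 = 17438.75.
Real GDP 2010 (at 2004 prices) = 4.03·1188 + 16.00·322 + 21.71·157 = 13348.11.
Deflator = Nominal/Real × 100 = 17438.75/13348.11 × 100 = 130.646.

130.65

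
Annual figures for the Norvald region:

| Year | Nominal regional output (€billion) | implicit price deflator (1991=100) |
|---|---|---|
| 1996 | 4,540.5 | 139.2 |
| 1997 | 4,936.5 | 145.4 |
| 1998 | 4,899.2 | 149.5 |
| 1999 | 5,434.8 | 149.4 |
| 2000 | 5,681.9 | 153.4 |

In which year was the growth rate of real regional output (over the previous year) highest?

1999

1997: real = 4936.5/1.454 = 3395.12; growth vs 1996 (3261.85) = 4.09%.
1998: real = 4899.2/1.495 = 3277.06; growth vs 1997 (3395.12) = -3.48%.
1999: real = 5434.8/1.494 = 3637.75; growth vs 1998 (3277.06) = 11.01%.
2000: real = 5681.9/1.534 = 3703.98; growth vs 1999 (3637.75) = 1.82%.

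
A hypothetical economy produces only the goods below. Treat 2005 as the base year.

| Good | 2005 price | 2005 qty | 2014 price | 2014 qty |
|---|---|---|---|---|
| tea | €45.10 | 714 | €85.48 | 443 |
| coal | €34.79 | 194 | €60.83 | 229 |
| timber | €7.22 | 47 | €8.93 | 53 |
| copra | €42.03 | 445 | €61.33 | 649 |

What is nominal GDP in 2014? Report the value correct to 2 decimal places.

Nominal GDP 2014 = Σ (p_2014 × q_2014) = 85.48·443 + 60.83·229 + 8.93·53 + 61.33·649 = 92074.17.

€92074.17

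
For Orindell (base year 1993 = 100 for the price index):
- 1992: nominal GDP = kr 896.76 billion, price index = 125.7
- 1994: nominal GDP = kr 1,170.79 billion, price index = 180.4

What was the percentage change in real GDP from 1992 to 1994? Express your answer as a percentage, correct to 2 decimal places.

Real GDP 1992 = 896.76 / 1.257 = 713.41.
Real GDP 1994 = 1170.79 / 1.804 = 649.00.
Real growth = 649.00 / 713.41 − 1 = -0.0903.

-9.03%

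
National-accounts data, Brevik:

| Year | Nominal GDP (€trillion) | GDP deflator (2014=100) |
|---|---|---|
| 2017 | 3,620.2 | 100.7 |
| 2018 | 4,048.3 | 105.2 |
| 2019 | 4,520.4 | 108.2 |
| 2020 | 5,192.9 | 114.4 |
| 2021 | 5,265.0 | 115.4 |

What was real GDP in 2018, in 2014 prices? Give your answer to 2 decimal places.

Real GDP 2018 = 4048.3 / 1.052 = 3848.19.

€3,848.19 trillion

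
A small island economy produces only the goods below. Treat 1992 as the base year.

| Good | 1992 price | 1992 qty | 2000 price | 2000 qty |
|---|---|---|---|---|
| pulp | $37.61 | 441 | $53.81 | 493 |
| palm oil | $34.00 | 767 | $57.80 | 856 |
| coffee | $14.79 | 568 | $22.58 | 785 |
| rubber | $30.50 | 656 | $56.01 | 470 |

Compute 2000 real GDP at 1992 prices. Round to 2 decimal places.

Real GDP 2000 = Σ (p_1992 × q_2000) = 37.61·493 + 34.00·856 + 14.79·785 + 30.50·470 = 73590.88.

$73590.88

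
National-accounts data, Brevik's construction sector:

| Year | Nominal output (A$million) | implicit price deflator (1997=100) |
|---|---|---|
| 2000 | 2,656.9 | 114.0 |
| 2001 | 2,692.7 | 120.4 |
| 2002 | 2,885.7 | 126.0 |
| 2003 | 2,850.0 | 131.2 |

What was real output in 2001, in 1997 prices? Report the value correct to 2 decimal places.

A$2,236.46 million

Real output 2001 = 2692.7 / 1.204 = 2236.46.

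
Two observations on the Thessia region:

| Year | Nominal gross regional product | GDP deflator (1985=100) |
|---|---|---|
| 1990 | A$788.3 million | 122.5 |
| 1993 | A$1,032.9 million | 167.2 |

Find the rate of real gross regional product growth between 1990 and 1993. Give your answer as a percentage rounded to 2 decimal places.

Deflate each year: 1990 → 788.3/1.225 = 643.51; 1993 → 1032.9/1.672 = 617.76.
So real gross regional product changed by 617.76/643.51 − 1 = -0.0400, i.e. -4.00%.

-4.00%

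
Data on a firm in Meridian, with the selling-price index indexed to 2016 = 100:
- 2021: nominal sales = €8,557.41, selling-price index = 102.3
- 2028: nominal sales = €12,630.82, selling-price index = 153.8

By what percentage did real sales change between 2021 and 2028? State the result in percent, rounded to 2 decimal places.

-1.82%

Deflate each year: 2021 → 8557.41/1.023 = 8365.01; 2028 → 12630.82/1.538 = 8212.50.
So real sales changed by 8212.50/8365.01 − 1 = -0.0182, i.e. -1.82%.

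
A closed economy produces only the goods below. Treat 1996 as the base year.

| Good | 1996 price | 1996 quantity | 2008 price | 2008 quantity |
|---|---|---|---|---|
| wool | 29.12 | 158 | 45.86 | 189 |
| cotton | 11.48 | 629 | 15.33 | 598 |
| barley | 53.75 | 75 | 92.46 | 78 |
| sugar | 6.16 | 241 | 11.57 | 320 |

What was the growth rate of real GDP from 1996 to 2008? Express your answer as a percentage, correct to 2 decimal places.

Real GDP 1996 = Nominal GDP 1996 = 29.12·158 + 11.48·629 + 53.75·75 + 6.16·241 = 17337.69.
Real GDP 2008 (at 1996 prices) = 29.12·189 + 11.48·598 + 53.75·78 + 6.16·320 = 18532.42.
Real growth = 18532.42/17337.69 − 1 = 0.0689.

6.89%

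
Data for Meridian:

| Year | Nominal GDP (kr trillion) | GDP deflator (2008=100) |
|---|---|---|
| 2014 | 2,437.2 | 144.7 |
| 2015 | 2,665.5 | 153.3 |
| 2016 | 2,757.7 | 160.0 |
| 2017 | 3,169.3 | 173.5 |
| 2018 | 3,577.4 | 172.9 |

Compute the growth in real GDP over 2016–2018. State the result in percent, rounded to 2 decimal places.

Real GDP 2016 = 2757.7/1.600 = 1723.56.
Real GDP 2018 = 3577.4/1.729 = 2069.06.
Change = 2069.06/1723.56 − 1 = 0.2005.

20.05%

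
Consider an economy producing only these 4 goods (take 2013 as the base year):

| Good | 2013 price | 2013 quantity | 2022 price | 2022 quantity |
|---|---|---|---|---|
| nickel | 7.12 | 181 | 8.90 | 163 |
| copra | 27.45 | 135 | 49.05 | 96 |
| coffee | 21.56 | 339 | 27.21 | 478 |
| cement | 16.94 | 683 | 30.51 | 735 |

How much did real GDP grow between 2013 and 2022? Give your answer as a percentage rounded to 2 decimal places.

Real GDP 2013 = Nominal GDP 2013 = 7.12·181 + 27.45·135 + 21.56·339 + 16.94·683 = 23873.33.
Real GDP 2022 (at 2013 prices) = 7.12·163 + 27.45·96 + 21.56·478 + 16.94·735 = 26552.34.
Real growth = 26552.34/23873.33 − 1 = 0.1122.

11.22%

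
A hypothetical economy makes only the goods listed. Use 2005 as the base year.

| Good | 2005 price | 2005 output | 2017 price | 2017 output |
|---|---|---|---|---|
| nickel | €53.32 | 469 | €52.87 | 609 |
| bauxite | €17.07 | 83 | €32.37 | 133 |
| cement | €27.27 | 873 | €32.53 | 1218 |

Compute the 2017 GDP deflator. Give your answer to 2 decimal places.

112.02

Nominal GDP 2017 = 52.87·609 + 32.37·133 + 32.53·1218 = 76124.58.
Real GDP 2017 (at 2005 prices) = 53.32·609 + 17.07·133 + 27.27·1218 = 67957.05.
Deflator = Nominal/Real × 100 = 76124.58/67957.05 × 100 = 112.019.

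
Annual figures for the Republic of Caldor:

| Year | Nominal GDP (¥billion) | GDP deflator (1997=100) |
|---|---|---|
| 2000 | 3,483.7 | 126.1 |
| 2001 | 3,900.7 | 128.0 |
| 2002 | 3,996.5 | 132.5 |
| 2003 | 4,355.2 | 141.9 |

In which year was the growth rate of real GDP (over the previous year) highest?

2001: real = 3900.7/1.280 = 3047.42; growth vs 2000 (2762.65) = 10.31%.
2002: real = 3996.5/1.325 = 3016.23; growth vs 2001 (3047.42) = -1.02%.
2003: real = 4355.2/1.419 = 3069.20; growth vs 2002 (3016.23) = 1.76%.

2001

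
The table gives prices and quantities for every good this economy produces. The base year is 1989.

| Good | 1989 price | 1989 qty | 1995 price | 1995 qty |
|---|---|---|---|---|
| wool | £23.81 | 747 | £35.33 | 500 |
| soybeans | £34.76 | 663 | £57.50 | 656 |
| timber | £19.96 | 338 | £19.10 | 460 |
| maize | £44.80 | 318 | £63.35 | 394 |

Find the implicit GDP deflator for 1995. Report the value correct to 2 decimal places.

144.83

Nominal GDP 1995 = 35.33·500 + 57.50·656 + 19.10·460 + 63.35·394 = 89130.90.
Real GDP 1995 (at 1989 prices) = 23.81·500 + 34.76·656 + 19.96·460 + 44.80·394 = 61540.36.
Deflator = Nominal/Real × 100 = 89130.90/61540.36 × 100 = 144.833.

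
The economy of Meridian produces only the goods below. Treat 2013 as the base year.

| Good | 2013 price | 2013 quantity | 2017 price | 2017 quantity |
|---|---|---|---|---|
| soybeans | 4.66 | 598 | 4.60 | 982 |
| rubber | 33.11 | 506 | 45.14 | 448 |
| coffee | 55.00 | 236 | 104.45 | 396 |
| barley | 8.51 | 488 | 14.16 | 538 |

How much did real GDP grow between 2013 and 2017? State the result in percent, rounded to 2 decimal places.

24.80%

Real GDP 2013 = Nominal GDP 2013 = 4.66·598 + 33.11·506 + 55.00·236 + 8.51·488 = 36673.22.
Real GDP 2017 (at 2013 prices) = 4.66·982 + 33.11·448 + 55.00·396 + 8.51·538 = 45767.78.
Real growth = 45767.78/36673.22 − 1 = 0.2480.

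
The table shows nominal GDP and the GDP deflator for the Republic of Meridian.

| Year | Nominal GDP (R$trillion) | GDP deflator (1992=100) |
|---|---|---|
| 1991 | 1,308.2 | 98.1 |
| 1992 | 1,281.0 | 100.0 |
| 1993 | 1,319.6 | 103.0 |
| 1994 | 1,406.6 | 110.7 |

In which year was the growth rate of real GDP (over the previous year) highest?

1992: real = 1281.0/1.000 = 1281.00; growth vs 1991 (1333.54) = -3.94%.
1993: real = 1319.6/1.030 = 1281.17; growth vs 1992 (1281.00) = 0.01%.
1994: real = 1406.6/1.107 = 1270.64; growth vs 1993 (1281.17) = -0.82%.

1993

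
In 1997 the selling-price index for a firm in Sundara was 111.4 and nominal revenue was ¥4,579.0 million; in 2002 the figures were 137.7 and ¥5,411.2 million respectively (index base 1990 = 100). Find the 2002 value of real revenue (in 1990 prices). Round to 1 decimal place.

¥3,929.7 million

Real revenue = Nominal / (selling-price index/100) = 5411.2 / 1.377 = 3929.70.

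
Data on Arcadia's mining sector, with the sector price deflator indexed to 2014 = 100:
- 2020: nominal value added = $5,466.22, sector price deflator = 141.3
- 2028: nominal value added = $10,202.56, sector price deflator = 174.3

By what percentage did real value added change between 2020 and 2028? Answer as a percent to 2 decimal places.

51.31%

Real value added 2020 = 5466.22 / 1.413 = 3868.52.
Real value added 2028 = 10202.56 / 1.743 = 5853.45.
Real growth = 5853.45 / 3868.52 − 1 = 0.5131.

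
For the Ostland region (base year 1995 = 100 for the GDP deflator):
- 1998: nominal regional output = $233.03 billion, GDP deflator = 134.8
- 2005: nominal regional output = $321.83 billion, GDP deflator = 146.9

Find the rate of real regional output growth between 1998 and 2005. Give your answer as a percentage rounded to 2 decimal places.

26.73%

Real regional output 1998 = 233.03 / 1.348 = 172.87.
Real regional output 2005 = 321.83 / 1.469 = 219.08.
Real growth = 219.08 / 172.87 − 1 = 0.2673.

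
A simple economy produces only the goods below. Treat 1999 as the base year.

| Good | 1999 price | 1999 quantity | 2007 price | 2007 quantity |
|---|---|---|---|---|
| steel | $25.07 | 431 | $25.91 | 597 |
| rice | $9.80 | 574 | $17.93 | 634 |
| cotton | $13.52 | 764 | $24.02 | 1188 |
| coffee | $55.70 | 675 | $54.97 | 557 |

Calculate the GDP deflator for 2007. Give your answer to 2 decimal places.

Nominal GDP 2007 = 25.91·597 + 17.93·634 + 24.02·1188 + 54.97·557 = 85989.94.
Real GDP 2007 (at 1999 prices) = 25.07·597 + 9.80·634 + 13.52·1188 + 55.70·557 = 68266.65.
Deflator = Nominal/Real × 100 = 85989.94/68266.65 × 100 = 125.962.

125.96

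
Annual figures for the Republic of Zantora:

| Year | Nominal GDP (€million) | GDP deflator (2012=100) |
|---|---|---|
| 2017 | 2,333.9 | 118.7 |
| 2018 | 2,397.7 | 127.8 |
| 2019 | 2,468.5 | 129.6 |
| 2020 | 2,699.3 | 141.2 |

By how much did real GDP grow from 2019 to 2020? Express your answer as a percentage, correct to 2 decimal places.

0.37%

Real GDP 2019 = 2468.5/1.296 = 1904.71.
Real GDP 2020 = 2699.3/1.412 = 1911.69.
Change = 1911.69/1904.71 − 1 = 0.0037.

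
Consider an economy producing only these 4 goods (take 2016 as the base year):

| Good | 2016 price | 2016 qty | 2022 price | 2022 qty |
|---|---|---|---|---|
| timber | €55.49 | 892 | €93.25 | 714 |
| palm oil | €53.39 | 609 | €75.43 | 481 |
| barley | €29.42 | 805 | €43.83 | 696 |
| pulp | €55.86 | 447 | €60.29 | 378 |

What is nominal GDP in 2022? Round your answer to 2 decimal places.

€156157.63

Nominal GDP 2022 = Σ (p_2022 × q_2022) = 93.25·714 + 75.43·481 + 43.83·696 + 60.29·378 = 156157.63.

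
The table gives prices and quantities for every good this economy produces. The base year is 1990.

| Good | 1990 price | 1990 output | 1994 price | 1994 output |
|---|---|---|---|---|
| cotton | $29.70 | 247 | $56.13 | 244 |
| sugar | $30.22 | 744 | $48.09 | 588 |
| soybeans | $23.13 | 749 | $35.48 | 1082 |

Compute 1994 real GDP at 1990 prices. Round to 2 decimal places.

Real GDP 1994 = Σ (p_1990 × q_1994) = 29.70·244 + 30.22·588 + 23.13·1082 = 50042.82.

$50042.82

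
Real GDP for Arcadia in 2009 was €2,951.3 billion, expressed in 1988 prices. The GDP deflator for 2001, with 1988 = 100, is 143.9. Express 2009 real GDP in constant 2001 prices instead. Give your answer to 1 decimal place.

€4,246.9 billion

Real GDP in 2001 prices = Real GDP in 1988 prices × (P_2001/P_1988) = 2951.3 × 1.439 = 4246.92.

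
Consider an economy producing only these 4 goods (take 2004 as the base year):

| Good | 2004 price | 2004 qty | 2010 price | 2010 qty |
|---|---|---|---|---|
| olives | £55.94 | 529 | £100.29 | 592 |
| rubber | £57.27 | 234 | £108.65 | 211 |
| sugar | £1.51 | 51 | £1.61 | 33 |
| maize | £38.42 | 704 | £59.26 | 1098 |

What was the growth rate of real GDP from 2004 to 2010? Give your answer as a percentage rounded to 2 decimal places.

24.70%

Real GDP 2004 = Nominal GDP 2004 = 55.94·529 + 57.27·234 + 1.51·51 + 38.42·704 = 70118.13.
Real GDP 2010 (at 2004 prices) = 55.94·592 + 57.27·211 + 1.51·33 + 38.42·1098 = 87435.44.
Real growth = 87435.44/70118.13 − 1 = 0.2470.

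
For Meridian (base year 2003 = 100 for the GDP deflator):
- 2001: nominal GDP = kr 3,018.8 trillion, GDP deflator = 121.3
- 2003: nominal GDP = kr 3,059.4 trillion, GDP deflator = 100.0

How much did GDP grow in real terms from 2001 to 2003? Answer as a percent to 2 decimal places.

Deflate each year: 2001 → 3018.8/1.213 = 2488.71; 2003 → 3059.4/1.000 = 3059.40.
So real GDP changed by 3059.40/2488.71 − 1 = 0.2293, i.e. 22.93%.

22.93%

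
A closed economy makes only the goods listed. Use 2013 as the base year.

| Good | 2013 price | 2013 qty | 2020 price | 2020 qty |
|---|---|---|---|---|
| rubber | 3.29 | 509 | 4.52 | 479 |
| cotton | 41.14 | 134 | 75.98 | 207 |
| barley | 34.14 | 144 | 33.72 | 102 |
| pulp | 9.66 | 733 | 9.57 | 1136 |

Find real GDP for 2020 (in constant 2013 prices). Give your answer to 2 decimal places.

24547.93

Real GDP 2020 = Σ (p_2013 × q_2020) = 3.29·479 + 41.14·207 + 34.14·102 + 9.66·1136 = 24547.93.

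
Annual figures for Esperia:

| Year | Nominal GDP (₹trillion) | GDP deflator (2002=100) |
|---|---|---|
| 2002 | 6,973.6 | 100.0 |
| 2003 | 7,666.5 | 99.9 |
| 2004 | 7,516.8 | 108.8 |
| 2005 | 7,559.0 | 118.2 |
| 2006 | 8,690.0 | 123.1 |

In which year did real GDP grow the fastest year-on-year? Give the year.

2006

2003: real = 7666.5/0.999 = 7674.17; growth vs 2002 (6973.60) = 10.05%.
2004: real = 7516.8/1.088 = 6908.82; growth vs 2003 (7674.17) = -9.97%.
2005: real = 7559.0/1.182 = 6395.09; growth vs 2004 (6908.82) = -7.44%.
2006: real = 8690.0/1.231 = 7059.30; growth vs 2005 (6395.09) = 10.39%.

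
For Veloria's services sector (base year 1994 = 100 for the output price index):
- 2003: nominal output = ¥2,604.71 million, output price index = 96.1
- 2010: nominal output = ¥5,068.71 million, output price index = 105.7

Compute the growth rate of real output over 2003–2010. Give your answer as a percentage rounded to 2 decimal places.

76.92%

Real output 2003 = 2604.71 / 0.961 = 2710.42.
Real output 2010 = 5068.71 / 1.057 = 4795.37.
Real growth = 4795.37 / 2710.42 − 1 = 0.7692.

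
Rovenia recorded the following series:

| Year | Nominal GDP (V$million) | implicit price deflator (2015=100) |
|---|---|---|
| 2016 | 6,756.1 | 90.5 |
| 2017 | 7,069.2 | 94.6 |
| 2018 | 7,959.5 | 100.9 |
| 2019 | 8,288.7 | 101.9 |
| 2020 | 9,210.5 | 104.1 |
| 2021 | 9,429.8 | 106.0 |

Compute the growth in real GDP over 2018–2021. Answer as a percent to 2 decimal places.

Real GDP 2018 = 7959.5/1.009 = 7888.50.
Real GDP 2021 = 9429.8/1.060 = 8896.04.
Change = 8896.04/7888.50 − 1 = 0.1277.

12.77%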